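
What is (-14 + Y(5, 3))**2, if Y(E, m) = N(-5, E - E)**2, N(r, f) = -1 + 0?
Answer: 169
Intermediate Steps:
N(r, f) = -1
Y(E, m) = 1 (Y(E, m) = (-1)**2 = 1)
(-14 + Y(5, 3))**2 = (-14 + 1)**2 = (-13)**2 = 169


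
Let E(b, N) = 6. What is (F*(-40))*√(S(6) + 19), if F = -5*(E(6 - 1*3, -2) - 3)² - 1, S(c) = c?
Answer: 9200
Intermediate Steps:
F = -46 (F = -5*(6 - 3)² - 1 = -5*3² - 1 = -5*9 - 1 = -45 - 1 = -46)
(F*(-40))*√(S(6) + 19) = (-46*(-40))*√(6 + 19) = 1840*√25 = 1840*5 = 9200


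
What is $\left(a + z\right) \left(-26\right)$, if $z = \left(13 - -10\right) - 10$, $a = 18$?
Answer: $-806$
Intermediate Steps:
$z = 13$ ($z = \left(13 + 10\right) - 10 = 23 - 10 = 13$)
$\left(a + z\right) \left(-26\right) = \left(18 + 13\right) \left(-26\right) = 31 \left(-26\right) = -806$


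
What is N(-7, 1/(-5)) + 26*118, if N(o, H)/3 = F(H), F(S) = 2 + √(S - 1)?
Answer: 3074 + 3*I*√30/5 ≈ 3074.0 + 3.2863*I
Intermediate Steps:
F(S) = 2 + √(-1 + S)
N(o, H) = 6 + 3*√(-1 + H) (N(o, H) = 3*(2 + √(-1 + H)) = 6 + 3*√(-1 + H))
N(-7, 1/(-5)) + 26*118 = (6 + 3*√(-1 + 1/(-5))) + 26*118 = (6 + 3*√(-1 - ⅕)) + 3068 = (6 + 3*√(-6/5)) + 3068 = (6 + 3*(I*√30/5)) + 3068 = (6 + 3*I*√30/5) + 3068 = 3074 + 3*I*√30/5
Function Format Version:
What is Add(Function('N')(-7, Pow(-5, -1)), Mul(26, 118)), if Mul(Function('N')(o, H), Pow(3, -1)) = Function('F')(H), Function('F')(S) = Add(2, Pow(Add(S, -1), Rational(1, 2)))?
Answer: Add(3074, Mul(Rational(3, 5), I, Pow(30, Rational(1, 2)))) ≈ Add(3074.0, Mul(3.2863, I))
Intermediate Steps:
Function('F')(S) = Add(2, Pow(Add(-1, S), Rational(1, 2)))
Function('N')(o, H) = Add(6, Mul(3, Pow(Add(-1, H), Rational(1, 2)))) (Function('N')(o, H) = Mul(3, Add(2, Pow(Add(-1, H), Rational(1, 2)))) = Add(6, Mul(3, Pow(Add(-1, H), Rational(1, 2)))))
Add(Function('N')(-7, Pow(-5, -1)), Mul(26, 118)) = Add(Add(6, Mul(3, Pow(Add(-1, Pow(-5, -1)), Rational(1, 2)))), Mul(26, 118)) = Add(Add(6, Mul(3, Pow(Add(-1, Rational(-1, 5)), Rational(1, 2)))), 3068) = Add(Add(6, Mul(3, Pow(Rational(-6, 5), Rational(1, 2)))), 3068) = Add(Add(6, Mul(3, Mul(Rational(1, 5), I, Pow(30, Rational(1, 2))))), 3068) = Add(Add(6, Mul(Rational(3, 5), I, Pow(30, Rational(1, 2)))), 3068) = Add(3074, Mul(Rational(3, 5), I, Pow(30, Rational(1, 2))))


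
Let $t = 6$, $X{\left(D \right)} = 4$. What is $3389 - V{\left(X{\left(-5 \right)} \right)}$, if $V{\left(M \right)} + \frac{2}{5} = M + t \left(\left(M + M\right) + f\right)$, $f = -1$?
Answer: $\frac{16717}{5} \approx 3343.4$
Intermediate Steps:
$V{\left(M \right)} = - \frac{32}{5} + 13 M$ ($V{\left(M \right)} = - \frac{2}{5} + \left(M + 6 \left(\left(M + M\right) - 1\right)\right) = - \frac{2}{5} + \left(M + 6 \left(2 M - 1\right)\right) = - \frac{2}{5} + \left(M + 6 \left(-1 + 2 M\right)\right) = - \frac{2}{5} + \left(M + \left(-6 + 12 M\right)\right) = - \frac{2}{5} + \left(-6 + 13 M\right) = - \frac{32}{5} + 13 M$)
$3389 - V{\left(X{\left(-5 \right)} \right)} = 3389 - \left(- \frac{32}{5} + 13 \cdot 4\right) = 3389 - \left(- \frac{32}{5} + 52\right) = 3389 - \frac{228}{5} = \frac{16717}{5}$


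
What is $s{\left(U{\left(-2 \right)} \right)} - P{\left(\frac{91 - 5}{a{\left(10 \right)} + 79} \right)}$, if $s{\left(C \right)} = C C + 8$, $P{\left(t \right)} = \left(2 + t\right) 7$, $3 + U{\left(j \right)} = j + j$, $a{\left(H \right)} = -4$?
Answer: $\frac{2623}{75} \approx 34.973$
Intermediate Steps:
$U{\left(j \right)} = -3 + 2 j$ ($U{\left(j \right)} = -3 + \left(j + j\right) = -3 + 2 j$)
$P{\left(t \right)} = 14 + 7 t$
$s{\left(C \right)} = 8 + C^{2}$ ($s{\left(C \right)} = C^{2} + 8 = 8 + C^{2}$)
$s{\left(U{\left(-2 \right)} \right)} - P{\left(\frac{91 - 5}{a{\left(10 \right)} + 79} \right)} = \left(8 + \left(-3 + 2 \left(-2\right)\right)^{2}\right) - \left(14 + 7 \frac{91 - 5}{-4 + 79}\right) = \left(8 + \left(-3 - 4\right)^{2}\right) - \left(14 + 7 \cdot \frac{86}{75}\right) = \left(8 + \left(-7\right)^{2}\right) - \left(14 + 7 \cdot 86 \cdot \frac{1}{75}\right) = \left(8 + 49\right) - \left(14 + 7 \cdot \frac{86}{75}\right) = 57 - \left(14 + \frac{602}{75}\right) = 57 - \frac{1652}{75} = \frac{2623}{75}$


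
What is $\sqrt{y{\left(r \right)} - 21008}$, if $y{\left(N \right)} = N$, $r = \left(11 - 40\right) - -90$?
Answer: $i \sqrt{20947} \approx 144.73 i$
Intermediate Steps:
$r = 61$ ($r = -29 + 90 = 61$)
$\sqrt{y{\left(r \right)} - 21008} = \sqrt{61 - 21008} = \sqrt{-20947} = i \sqrt{20947}$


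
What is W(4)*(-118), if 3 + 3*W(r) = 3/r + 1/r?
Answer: 236/3 ≈ 78.667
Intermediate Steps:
W(r) = -1 + 4/(3*r) (W(r) = -1 + (3/r + 1/r)/3 = -1 + (4/r)/3 = -1 + 4/(3*r))
W(4)*(-118) = ((4/3 - 1*4)/4)*(-118) = ((4/3 - 4)/4)*(-118) = ((1/4)*(-8/3))*(-118) = -2/3*(-118) = 236/3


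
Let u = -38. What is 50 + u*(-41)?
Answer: 1608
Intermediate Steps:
50 + u*(-41) = 50 - 38*(-41) = 50 + 1558 = 1608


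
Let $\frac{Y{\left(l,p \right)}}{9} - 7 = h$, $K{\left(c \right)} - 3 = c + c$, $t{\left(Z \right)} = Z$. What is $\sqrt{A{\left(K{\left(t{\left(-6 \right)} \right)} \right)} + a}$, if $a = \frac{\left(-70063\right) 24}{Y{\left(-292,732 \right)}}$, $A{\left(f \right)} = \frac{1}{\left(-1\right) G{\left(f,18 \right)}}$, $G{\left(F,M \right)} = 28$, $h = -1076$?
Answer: $\frac{\sqrt{352245126345}}{44898} \approx 13.219$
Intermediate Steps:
$K{\left(c \right)} = 3 + 2 c$ ($K{\left(c \right)} = 3 + \left(c + c\right) = 3 + 2 c$)
$Y{\left(l,p \right)} = -9621$ ($Y{\left(l,p \right)} = 63 + 9 \left(-1076\right) = 63 - 9684 = -9621$)
$A{\left(f \right)} = - \frac{1}{28}$ ($A{\left(f \right)} = \frac{1}{\left(-1\right) 28} = \frac{1}{-28} = - \frac{1}{28}$)
$a = \frac{560504}{3207}$ ($a = \frac{\left(-70063\right) 24}{-9621} = \left(-1681512\right) \left(- \frac{1}{9621}\right) = \frac{560504}{3207} \approx 174.78$)
$\sqrt{A{\left(K{\left(t{\left(-6 \right)} \right)} \right)} + a} = \sqrt{- \frac{1}{28} + \frac{560504}{3207}} = \sqrt{\frac{15690905}{89796}} = \frac{\sqrt{352245126345}}{44898}$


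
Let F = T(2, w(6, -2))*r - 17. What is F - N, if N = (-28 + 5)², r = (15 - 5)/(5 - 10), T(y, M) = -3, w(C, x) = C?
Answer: -540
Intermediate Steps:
r = -2 (r = 10/(-5) = 10*(-⅕) = -2)
N = 529 (N = (-23)² = 529)
F = -11 (F = -3*(-2) - 17 = 6 - 17 = -11)
F - N = -11 - 1*529 = -11 - 529 = -540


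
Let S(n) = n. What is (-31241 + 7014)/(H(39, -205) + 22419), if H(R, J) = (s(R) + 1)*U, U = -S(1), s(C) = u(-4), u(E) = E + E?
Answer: -24227/22426 ≈ -1.0803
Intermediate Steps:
u(E) = 2*E
s(C) = -8 (s(C) = 2*(-4) = -8)
U = -1 (U = -1*1 = -1)
H(R, J) = 7 (H(R, J) = (-8 + 1)*(-1) = -7*(-1) = 7)
(-31241 + 7014)/(H(39, -205) + 22419) = (-31241 + 7014)/(7 + 22419) = -24227/22426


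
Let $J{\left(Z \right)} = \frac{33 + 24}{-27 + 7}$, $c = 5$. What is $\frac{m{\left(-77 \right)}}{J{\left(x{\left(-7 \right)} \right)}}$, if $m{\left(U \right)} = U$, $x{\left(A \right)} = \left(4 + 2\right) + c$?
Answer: $\frac{1540}{57} \approx 27.018$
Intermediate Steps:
$x{\left(A \right)} = 11$ ($x{\left(A \right)} = \left(4 + 2\right) + 5 = 6 + 5 = 11$)
$J{\left(Z \right)} = - \frac{57}{20}$ ($J{\left(Z \right)} = \frac{57}{-20} = 57 \left(- \frac{1}{20}\right) = - \frac{57}{20}$)
$\frac{m{\left(-77 \right)}}{J{\left(x{\left(-7 \right)} \right)}} = - \frac{77}{- \frac{57}{20}} = \left(-77\right) \left(- \frac{20}{57}\right) = \frac{1540}{57}$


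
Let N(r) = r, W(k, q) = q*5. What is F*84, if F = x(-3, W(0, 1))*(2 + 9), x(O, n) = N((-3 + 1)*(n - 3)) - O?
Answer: -924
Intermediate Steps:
W(k, q) = 5*q
x(O, n) = 6 - O - 2*n (x(O, n) = (-3 + 1)*(n - 3) - O = -2*(-3 + n) - O = (6 - 2*n) - O = 6 - O - 2*n)
F = -11 (F = (6 - 1*(-3) - 10)*(2 + 9) = (6 + 3 - 2*5)*11 = (6 + 3 - 10)*11 = -1*11 = -11)
F*84 = -11*84 = -924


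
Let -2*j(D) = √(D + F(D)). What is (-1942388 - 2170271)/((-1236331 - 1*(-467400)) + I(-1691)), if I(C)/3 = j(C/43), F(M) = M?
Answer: 271962185787494/50847919932665 - 12337977*I*√145426/50847919932665 ≈ 5.3485 - 9.2532e-5*I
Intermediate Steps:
j(D) = -√2*√D/2 (j(D) = -√(D + D)/2 = -√2*√D/2)
I(C) = -3*√86*√C/86 (I(C) = 3*(-√2*√(C/43)/2) = 3*(-√2*√43*√C/43/2) = 3*(-√86*√C/86) = -3*√86*√C/86)
(-1942388 - 2170271)/((-1236331 - 1*(-467400)) + I(-1691)) = (-1942388 - 2170271)/((-1236331 - 1*(-467400)) - 3*√86*√(-1691)/86) = -4112659/((-1236331 + 467400) - 3*√86*I*√1691/86) = -4112659/(-768931 - 3*I*√145426/86)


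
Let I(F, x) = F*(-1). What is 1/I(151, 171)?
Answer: -1/151 ≈ -0.0066225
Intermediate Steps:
I(F, x) = -F
1/I(151, 171) = 1/(-1*151) = 1/(-151) = -1/151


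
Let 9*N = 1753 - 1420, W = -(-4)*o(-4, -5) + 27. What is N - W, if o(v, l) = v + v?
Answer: 42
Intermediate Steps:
o(v, l) = 2*v
W = -5 (W = -(-4)*2*(-4) + 27 = -(-4)*(-8) + 27 = -4*8 + 27 = -32 + 27 = -5)
N = 37 (N = (1753 - 1420)/9 = (⅑)*333 = 37)
N - W = 37 - 1*(-5) = 37 + 5 = 42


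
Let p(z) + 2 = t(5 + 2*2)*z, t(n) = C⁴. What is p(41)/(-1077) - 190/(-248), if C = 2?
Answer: 7073/44516 ≈ 0.15889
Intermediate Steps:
t(n) = 16 (t(n) = 2⁴ = 16)
p(z) = -2 + 16*z
p(41)/(-1077) - 190/(-248) = (-2 + 16*41)/(-1077) - 190/(-248) = (-2 + 656)*(-1/1077) - 190*(-1/248) = 654*(-1/1077) + 95/124 = -218/359 + 95/124 = 7073/44516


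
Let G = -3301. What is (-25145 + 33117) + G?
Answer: 4671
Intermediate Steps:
(-25145 + 33117) + G = (-25145 + 33117) - 3301 = 7972 - 3301 = 4671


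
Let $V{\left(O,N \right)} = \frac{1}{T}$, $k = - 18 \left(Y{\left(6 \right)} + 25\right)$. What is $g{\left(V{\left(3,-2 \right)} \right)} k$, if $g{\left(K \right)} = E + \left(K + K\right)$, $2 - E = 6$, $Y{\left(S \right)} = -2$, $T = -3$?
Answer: $1932$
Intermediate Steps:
$k = -414$ ($k = - 18 \left(-2 + 25\right) = \left(-18\right) 23 = -414$)
$V{\left(O,N \right)} = - \frac{1}{3}$ ($V{\left(O,N \right)} = \frac{1}{-3} = - \frac{1}{3}$)
$E = -4$ ($E = 2 - 6 = -4$)
$g{\left(K \right)} = -4 + 2 K$ ($g{\left(K \right)} = -4 + \left(K + K\right) = -4 + 2 K$)
$g{\left(V{\left(3,-2 \right)} \right)} k = \left(-4 + 2 \left(- \frac{1}{3}\right)\right) \left(-414\right) = \left(-4 - \frac{2}{3}\right) \left(-414\right) = \left(- \frac{14}{3}\right) \left(-414\right) = 1932$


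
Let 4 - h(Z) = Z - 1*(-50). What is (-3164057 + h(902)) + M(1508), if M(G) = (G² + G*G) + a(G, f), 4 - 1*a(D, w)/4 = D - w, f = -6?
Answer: 1377083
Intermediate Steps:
h(Z) = -46 - Z (h(Z) = 4 - (Z - 1*(-50)) = 4 - (Z + 50) = 4 - (50 + Z) = 4 + (-50 - Z) = -46 - Z)
a(D, w) = 16 - 4*D + 4*w (a(D, w) = 16 - 4*(D - w) = 16 + (-4*D + 4*w) = 16 - 4*D + 4*w)
M(G) = -8 - 4*G + 2*G² (M(G) = (G² + G*G) + (16 - 4*G + 4*(-6)) = (G² + G²) + (16 - 4*G - 24) = 2*G² + (-8 - 4*G) = -8 - 4*G + 2*G²)
(-3164057 + h(902)) + M(1508) = (-3164057 + (-46 - 1*902)) + (-8 - 4*1508 + 2*1508²) = (-3164057 + (-46 - 902)) + (-8 - 6032 + 2*2274064) = (-3164057 - 948) + (-8 - 6032 + 4548128) = -3165005 + 4542088 = 1377083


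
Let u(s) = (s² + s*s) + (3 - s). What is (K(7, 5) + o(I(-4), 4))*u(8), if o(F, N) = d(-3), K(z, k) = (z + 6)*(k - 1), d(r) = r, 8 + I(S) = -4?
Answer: 6027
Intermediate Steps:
I(S) = -12 (I(S) = -8 - 4 = -12)
K(z, k) = (-1 + k)*(6 + z) (K(z, k) = (6 + z)*(-1 + k) = (-1 + k)*(6 + z))
u(s) = 3 - s + 2*s² (u(s) = (s² + s²) + (3 - s) = 2*s² + (3 - s) = 3 - s + 2*s²)
o(F, N) = -3
(K(7, 5) + o(I(-4), 4))*u(8) = ((-6 - 1*7 + 6*5 + 5*7) - 3)*(3 - 1*8 + 2*8²) = ((-6 - 7 + 30 + 35) - 3)*(3 - 8 + 2*64) = (52 - 3)*(3 - 8 + 128) = 49*123 = 6027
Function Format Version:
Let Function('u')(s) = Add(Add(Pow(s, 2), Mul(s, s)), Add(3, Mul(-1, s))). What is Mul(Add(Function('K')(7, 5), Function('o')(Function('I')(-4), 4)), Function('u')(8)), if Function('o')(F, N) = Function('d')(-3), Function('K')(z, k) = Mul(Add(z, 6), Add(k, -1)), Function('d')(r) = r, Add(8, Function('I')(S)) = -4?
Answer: 6027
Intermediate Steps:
Function('I')(S) = -12 (Function('I')(S) = Add(-8, -4) = -12)
Function('K')(z, k) = Mul(Add(-1, k), Add(6, z)) (Function('K')(z, k) = Mul(Add(6, z), Add(-1, k)) = Mul(Add(-1, k), Add(6, z)))
Function('u')(s) = Add(3, Mul(-1, s), Mul(2, Pow(s, 2))) (Function('u')(s) = Add(Add(Pow(s, 2), Pow(s, 2)), Add(3, Mul(-1, s))) = Add(Mul(2, Pow(s, 2)), Add(3, Mul(-1, s))) = Add(3, Mul(-1, s), Mul(2, Pow(s, 2))))
Function('o')(F, N) = -3
Mul(Add(Function('K')(7, 5), Function('o')(Function('I')(-4), 4)), Function('u')(8)) = Mul(Add(Add(-6, Mul(-1, 7), Mul(6, 5), Mul(5, 7)), -3), Add(3, Mul(-1, 8), Mul(2, Pow(8, 2)))) = Mul(Add(Add(-6, -7, 30, 35), -3), Add(3, -8, Mul(2, 64))) = Mul(Add(52, -3), Add(3, -8, 128)) = Mul(49, 123) = 6027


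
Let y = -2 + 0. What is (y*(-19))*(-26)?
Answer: -988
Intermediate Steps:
y = -2
(y*(-19))*(-26) = -2*(-19)*(-26) = 38*(-26) = -988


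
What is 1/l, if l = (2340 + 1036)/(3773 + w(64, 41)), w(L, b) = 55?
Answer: 957/844 ≈ 1.1339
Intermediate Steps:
l = 844/957 (l = (2340 + 1036)/(3773 + 55) = 3376/3828 = 3376*(1/3828) = 844/957 ≈ 0.88192)
1/l = 1/(844/957) = 957/844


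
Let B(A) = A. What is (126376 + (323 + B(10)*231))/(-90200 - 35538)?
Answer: -129009/125738 ≈ -1.0260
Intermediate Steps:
(126376 + (323 + B(10)*231))/(-90200 - 35538) = (126376 + (323 + 10*231))/(-90200 - 35538) = (126376 + (323 + 2310))/(-125738) = (126376 + 2633)*(-1/125738) = 129009*(-1/125738) = -129009/125738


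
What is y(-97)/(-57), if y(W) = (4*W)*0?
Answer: 0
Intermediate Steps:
y(W) = 0
y(-97)/(-57) = 0/(-57) = -1/57*0 = 0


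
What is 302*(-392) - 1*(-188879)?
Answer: 70495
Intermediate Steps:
302*(-392) - 1*(-188879) = -118384 + 188879 = 70495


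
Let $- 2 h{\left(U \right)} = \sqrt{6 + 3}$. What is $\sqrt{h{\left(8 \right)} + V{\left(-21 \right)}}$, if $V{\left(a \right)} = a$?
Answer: $\frac{3 i \sqrt{10}}{2} \approx 4.7434 i$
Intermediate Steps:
$h{\left(U \right)} = - \frac{3}{2}$ ($h{\left(U \right)} = - \frac{\sqrt{6 + 3}}{2} = - \frac{\sqrt{9}}{2} = \left(- \frac{1}{2}\right) 3 = - \frac{3}{2}$)
$\sqrt{h{\left(8 \right)} + V{\left(-21 \right)}} = \sqrt{- \frac{3}{2} - 21} = \sqrt{- \frac{45}{2}} = \frac{3 i \sqrt{10}}{2}$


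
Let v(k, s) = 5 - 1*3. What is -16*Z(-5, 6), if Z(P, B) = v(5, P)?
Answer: -32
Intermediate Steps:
v(k, s) = 2 (v(k, s) = 5 - 3 = 2)
Z(P, B) = 2
-16*Z(-5, 6) = -16*2 = -32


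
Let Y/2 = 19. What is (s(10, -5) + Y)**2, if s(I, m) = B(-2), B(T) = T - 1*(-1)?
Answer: 1369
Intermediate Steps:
B(T) = 1 + T (B(T) = T + 1 = 1 + T)
s(I, m) = -1 (s(I, m) = 1 - 2 = -1)
Y = 38 (Y = 2*19 = 38)
(s(10, -5) + Y)**2 = (-1 + 38)**2 = 37**2 = 1369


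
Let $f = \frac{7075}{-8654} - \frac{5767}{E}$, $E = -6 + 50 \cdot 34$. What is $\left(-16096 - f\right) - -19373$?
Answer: $\frac{12025576580}{3664969} \approx 3281.2$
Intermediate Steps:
$E = 1694$ ($E = -6 + 1700 = 1694$)
$f = - \frac{15473167}{3664969}$ ($f = \frac{7075}{-8654} - \frac{5767}{1694} = 7075 \left(- \frac{1}{8654}\right) - \frac{5767}{1694} = - \frac{7075}{8654} - \frac{5767}{1694} = - \frac{15473167}{3664969} \approx -4.2219$)
$\left(-16096 - f\right) - -19373 = \left(-16096 - - \frac{15473167}{3664969}\right) - -19373 = \left(-16096 + \frac{15473167}{3664969}\right) + 19373 = - \frac{58975867857}{3664969} + 19373 = \frac{12025576580}{3664969}$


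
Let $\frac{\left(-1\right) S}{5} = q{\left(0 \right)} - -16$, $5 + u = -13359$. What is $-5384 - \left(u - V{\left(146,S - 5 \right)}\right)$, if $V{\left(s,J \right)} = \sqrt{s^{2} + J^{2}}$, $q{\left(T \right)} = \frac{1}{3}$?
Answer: $7980 + \frac{2 \sqrt{64861}}{3} \approx 8149.8$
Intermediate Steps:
$u = -13364$ ($u = -5 - 13359 = -13364$)
$q{\left(T \right)} = \frac{1}{3}$
$S = - \frac{245}{3}$ ($S = - 5 \left(\frac{1}{3} - -16\right) = - 5 \left(\frac{1}{3} + 16\right) = \left(-5\right) \frac{49}{3} = - \frac{245}{3} \approx -81.667$)
$V{\left(s,J \right)} = \sqrt{J^{2} + s^{2}}$
$-5384 - \left(u - V{\left(146,S - 5 \right)}\right) = -5384 - \left(-13364 - \sqrt{\left(- \frac{245}{3} - 5\right)^{2} + 146^{2}}\right) = -5384 - \left(-13364 - \sqrt{\left(- \frac{260}{3}\right)^{2} + 21316}\right) = -5384 - \left(-13364 - \sqrt{\frac{67600}{9} + 21316}\right) = -5384 - \left(-13364 - \sqrt{\frac{259444}{9}}\right) = -5384 - \left(-13364 - \frac{2 \sqrt{64861}}{3}\right) = -5384 + \left(13364 + \frac{2 \sqrt{64861}}{3}\right) = 7980 + \frac{2 \sqrt{64861}}{3}$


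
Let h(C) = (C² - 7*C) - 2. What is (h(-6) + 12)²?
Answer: 7744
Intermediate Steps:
h(C) = -2 + C² - 7*C
(h(-6) + 12)² = ((-2 + (-6)² - 7*(-6)) + 12)² = ((-2 + 36 + 42) + 12)² = (76 + 12)² = 88² = 7744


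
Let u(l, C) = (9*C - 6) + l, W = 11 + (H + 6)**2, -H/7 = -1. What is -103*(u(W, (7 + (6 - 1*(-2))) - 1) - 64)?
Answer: -24308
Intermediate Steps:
H = 7 (H = -7*(-1) = 7)
W = 180 (W = 11 + (7 + 6)**2 = 11 + 13**2 = 11 + 169 = 180)
u(l, C) = -6 + l + 9*C (u(l, C) = (-6 + 9*C) + l = -6 + l + 9*C)
-103*(u(W, (7 + (6 - 1*(-2))) - 1) - 64) = -103*((-6 + 180 + 9*((7 + (6 - 1*(-2))) - 1)) - 64) = -103*((-6 + 180 + 9*((7 + (6 + 2)) - 1)) - 64) = -103*((-6 + 180 + 9*((7 + 8) - 1)) - 64) = -103*((-6 + 180 + 9*(15 - 1)) - 64) = -103*((-6 + 180 + 9*14) - 64) = -103*((-6 + 180 + 126) - 64) = -103*(300 - 64) = -103*236 = -24308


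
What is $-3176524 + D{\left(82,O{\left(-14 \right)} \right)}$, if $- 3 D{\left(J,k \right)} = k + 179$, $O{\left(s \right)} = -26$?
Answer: $-3176575$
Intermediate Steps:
$D{\left(J,k \right)} = - \frac{179}{3} - \frac{k}{3}$ ($D{\left(J,k \right)} = - \frac{k + 179}{3} = - \frac{179 + k}{3} = - \frac{179}{3} - \frac{k}{3}$)
$-3176524 + D{\left(82,O{\left(-14 \right)} \right)} = -3176524 - 51 = -3176575$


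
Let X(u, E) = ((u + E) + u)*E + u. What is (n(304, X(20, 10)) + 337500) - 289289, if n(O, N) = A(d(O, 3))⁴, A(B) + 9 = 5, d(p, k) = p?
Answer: 48467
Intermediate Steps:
A(B) = -4 (A(B) = -9 + 5 = -4)
X(u, E) = u + E*(E + 2*u) (X(u, E) = ((E + u) + u)*E + u = (E + 2*u)*E + u = E*(E + 2*u) + u = u + E*(E + 2*u))
n(O, N) = 256 (n(O, N) = (-4)⁴ = 256)
(n(304, X(20, 10)) + 337500) - 289289 = (256 + 337500) - 289289 = 337756 - 289289 = 48467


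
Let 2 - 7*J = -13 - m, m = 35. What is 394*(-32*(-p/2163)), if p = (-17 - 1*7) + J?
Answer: -1487744/15141 ≈ -98.259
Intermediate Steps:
J = 50/7 (J = 2/7 - (-13 - 1*35)/7 = 2/7 - (-13 - 35)/7 = 2/7 - ⅐*(-48) = 2/7 + 48/7 = 50/7 ≈ 7.1429)
p = -118/7 (p = (-17 - 1*7) + 50/7 = (-17 - 7) + 50/7 = -24 + 50/7 = -118/7 ≈ -16.857)
394*(-32*(-p/2163)) = 394*(-32/((-103/((-118/7/21))))) = 394*(-32/((-103/((-118/7*1/21))))) = 394*(-32/((-103/(-118/147)))) = 394*(-32/((-103*(-147/118)))) = 394*(-32/15141/118) = 394*(-32*118/15141) = 394*(-3776/15141) = -1487744/15141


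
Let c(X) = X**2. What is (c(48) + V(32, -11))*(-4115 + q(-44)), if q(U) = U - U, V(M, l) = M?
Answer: -9612640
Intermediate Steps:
q(U) = 0
(c(48) + V(32, -11))*(-4115 + q(-44)) = (48**2 + 32)*(-4115 + 0) = (2304 + 32)*(-4115) = 2336*(-4115) = -9612640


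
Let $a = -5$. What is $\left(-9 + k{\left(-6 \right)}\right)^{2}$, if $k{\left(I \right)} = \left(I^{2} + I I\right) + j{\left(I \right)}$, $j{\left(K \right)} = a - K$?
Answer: $4096$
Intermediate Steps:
$j{\left(K \right)} = -5 - K$
$k{\left(I \right)} = -5 - I + 2 I^{2}$ ($k{\left(I \right)} = \left(I^{2} + I I\right) - \left(5 + I\right) = \left(I^{2} + I^{2}\right) - \left(5 + I\right) = 2 I^{2} - \left(5 + I\right) = -5 - I + 2 I^{2}$)
$\left(-9 + k{\left(-6 \right)}\right)^{2} = \left(-9 - \left(-1 - 72\right)\right)^{2} = \left(-9 + \left(-5 + 6 + 2 \cdot 36\right)\right)^{2} = \left(-9 + \left(-5 + 6 + 72\right)\right)^{2} = \left(-9 + 73\right)^{2} = 64^{2} = 4096$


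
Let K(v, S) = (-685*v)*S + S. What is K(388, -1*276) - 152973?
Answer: 73202031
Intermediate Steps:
K(v, S) = S - 685*S*v (K(v, S) = -685*S*v + S = S - 685*S*v)
K(388, -1*276) - 152973 = (-1*276)*(1 - 685*388) - 152973 = -276*(1 - 265780) - 152973 = -276*(-265779) - 152973 = 73355004 - 152973 = 73202031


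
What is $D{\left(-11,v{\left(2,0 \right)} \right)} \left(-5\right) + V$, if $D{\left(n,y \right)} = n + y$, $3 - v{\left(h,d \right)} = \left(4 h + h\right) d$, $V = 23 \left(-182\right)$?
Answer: $-4146$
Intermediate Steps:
$V = -4186$
$v{\left(h,d \right)} = 3 - 5 d h$ ($v{\left(h,d \right)} = 3 - \left(4 h + h\right) d = 3 - 5 h d = 3 - 5 d h$)
$D{\left(-11,v{\left(2,0 \right)} \right)} \left(-5\right) + V = \left(-11 + \left(3 - 0 \cdot 2\right)\right) \left(-5\right) - 4186 = \left(-11 + \left(3 + 0\right)\right) \left(-5\right) - 4186 = \left(-11 + 3\right) \left(-5\right) - 4186 = \left(-8\right) \left(-5\right) - 4186 = 40 - 4186 = -4146$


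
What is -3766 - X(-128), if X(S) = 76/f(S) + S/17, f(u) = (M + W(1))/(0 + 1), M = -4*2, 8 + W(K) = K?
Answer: -957118/255 ≈ -3753.4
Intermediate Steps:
W(K) = -8 + K
M = -8
f(u) = -15 (f(u) = (-8 + (-8 + 1))/(0 + 1) = (-8 - 7)/1 = -15*1 = -15)
X(S) = -76/15 + S/17 (X(S) = 76/(-15) + S/17 = 76*(-1/15) + S*(1/17) = -76/15 + S/17)
-3766 - X(-128) = -3766 - (-76/15 + (1/17)*(-128)) = -3766 - (-76/15 - 128/17) = -3766 - 1*(-3212/255) = -3766 + 3212/255 = -957118/255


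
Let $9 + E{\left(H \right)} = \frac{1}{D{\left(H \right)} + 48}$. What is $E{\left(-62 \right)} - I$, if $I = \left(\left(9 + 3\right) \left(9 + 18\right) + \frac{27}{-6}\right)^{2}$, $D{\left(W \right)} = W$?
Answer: $- \frac{2858501}{28} \approx -1.0209 \cdot 10^{5}$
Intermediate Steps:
$E{\left(H \right)} = -9 + \frac{1}{48 + H}$ ($E{\left(H \right)} = -9 + \frac{1}{H + 48} = -9 + \frac{1}{48 + H}$)
$I = \frac{408321}{4}$ ($I = \left(12 \cdot 27 + 27 \left(- \frac{1}{6}\right)\right)^{2} = \left(324 - \frac{9}{2}\right)^{2} = \left(\frac{639}{2}\right)^{2} = \frac{408321}{4} \approx 1.0208 \cdot 10^{5}$)
$E{\left(-62 \right)} - I = \frac{-431 - -558}{48 - 62} - \frac{408321}{4} = \frac{-431 + 558}{-14} - \frac{408321}{4} = \left(- \frac{1}{14}\right) 127 - \frac{408321}{4} = - \frac{127}{14} - \frac{408321}{4} = - \frac{2858501}{28}$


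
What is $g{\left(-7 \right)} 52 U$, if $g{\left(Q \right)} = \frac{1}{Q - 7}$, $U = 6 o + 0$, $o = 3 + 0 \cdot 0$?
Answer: $- \frac{468}{7} \approx -66.857$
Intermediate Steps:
$o = 3$ ($o = 3 + 0 = 3$)
$U = 18$ ($U = 6 \cdot 3 + 0 = 18 + 0 = 18$)
$g{\left(Q \right)} = \frac{1}{-7 + Q}$
$g{\left(-7 \right)} 52 U = \frac{1}{-7 - 7} \cdot 52 \cdot 18 = \frac{1}{-14} \cdot 52 \cdot 18 = \left(- \frac{1}{14}\right) 52 \cdot 18 = \left(- \frac{26}{7}\right) 18 = - \frac{468}{7}$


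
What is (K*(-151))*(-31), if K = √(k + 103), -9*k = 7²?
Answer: 4681*√878/3 ≈ 46234.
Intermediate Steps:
k = -49/9 (k = -⅑*7² = -⅑*49 = -49/9 ≈ -5.4444)
K = √878/3 (K = √(-49/9 + 103) = √(878/9) = √878/3 ≈ 9.8770)
(K*(-151))*(-31) = ((√878/3)*(-151))*(-31) = -151*√878/3*(-31) = 4681*√878/3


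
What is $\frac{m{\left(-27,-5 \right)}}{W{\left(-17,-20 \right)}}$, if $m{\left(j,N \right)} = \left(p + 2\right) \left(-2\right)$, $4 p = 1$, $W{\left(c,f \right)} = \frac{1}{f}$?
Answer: $90$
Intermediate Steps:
$p = \frac{1}{4}$ ($p = \frac{1}{4} \cdot 1 = \frac{1}{4} \approx 0.25$)
$m{\left(j,N \right)} = - \frac{9}{2}$ ($m{\left(j,N \right)} = \left(\frac{1}{4} + 2\right) \left(-2\right) = \frac{9}{4} \left(-2\right) = - \frac{9}{2}$)
$\frac{m{\left(-27,-5 \right)}}{W{\left(-17,-20 \right)}} = - \frac{9}{2 \frac{1}{-20}} = - \frac{9}{2 \left(- \frac{1}{20}\right)} = \left(- \frac{9}{2}\right) \left(-20\right) = 90$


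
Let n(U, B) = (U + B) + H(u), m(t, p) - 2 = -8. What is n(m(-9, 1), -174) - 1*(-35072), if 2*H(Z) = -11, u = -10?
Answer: 69773/2 ≈ 34887.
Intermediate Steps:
H(Z) = -11/2 (H(Z) = (1/2)*(-11) = -11/2)
m(t, p) = -6 (m(t, p) = 2 - 8 = -6)
n(U, B) = -11/2 + B + U (n(U, B) = (U + B) - 11/2 = (B + U) - 11/2 = -11/2 + B + U)
n(m(-9, 1), -174) - 1*(-35072) = (-11/2 - 174 - 6) - 1*(-35072) = -371/2 + 35072 = 69773/2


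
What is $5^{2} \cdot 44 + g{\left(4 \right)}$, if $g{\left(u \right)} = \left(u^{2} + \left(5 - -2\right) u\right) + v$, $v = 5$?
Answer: $1149$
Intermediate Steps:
$g{\left(u \right)} = 5 + u^{2} + 7 u$ ($g{\left(u \right)} = \left(u^{2} + \left(5 - -2\right) u\right) + 5 = \left(u^{2} + \left(5 + 2\right) u\right) + 5 = \left(u^{2} + 7 u\right) + 5 = 5 + u^{2} + 7 u$)
$5^{2} \cdot 44 + g{\left(4 \right)} = 5^{2} \cdot 44 + \left(5 + 4^{2} + 7 \cdot 4\right) = 25 \cdot 44 + \left(5 + 16 + 28\right) = 1100 + 49 = 1149$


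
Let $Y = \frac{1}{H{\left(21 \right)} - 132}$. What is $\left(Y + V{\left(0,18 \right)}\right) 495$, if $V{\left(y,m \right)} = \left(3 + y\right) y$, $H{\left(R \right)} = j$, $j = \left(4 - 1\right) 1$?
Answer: $- \frac{165}{43} \approx -3.8372$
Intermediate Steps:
$j = 3$ ($j = 3 \cdot 1 = 3$)
$H{\left(R \right)} = 3$
$V{\left(y,m \right)} = y \left(3 + y\right)$
$Y = - \frac{1}{129}$ ($Y = \frac{1}{3 - 132} = \frac{1}{-129} = - \frac{1}{129} \approx -0.0077519$)
$\left(Y + V{\left(0,18 \right)}\right) 495 = \left(- \frac{1}{129} + 0 \left(3 + 0\right)\right) 495 = \left(- \frac{1}{129} + 0 \cdot 3\right) 495 = \left(- \frac{1}{129} + 0\right) 495 = \left(- \frac{1}{129}\right) 495 = - \frac{165}{43}$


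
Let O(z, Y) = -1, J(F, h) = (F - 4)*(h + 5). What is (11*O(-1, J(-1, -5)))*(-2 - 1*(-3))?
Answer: -11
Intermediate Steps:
J(F, h) = (-4 + F)*(5 + h)
(11*O(-1, J(-1, -5)))*(-2 - 1*(-3)) = (11*(-1))*(-2 - 1*(-3)) = -11*(-2 + 3) = -11*1 = -11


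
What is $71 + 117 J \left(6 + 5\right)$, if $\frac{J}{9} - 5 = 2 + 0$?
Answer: $81152$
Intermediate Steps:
$J = 63$ ($J = 45 + 9 \left(2 + 0\right) = 45 + 9 \cdot 2 = 45 + 18 = 63$)
$71 + 117 J \left(6 + 5\right) = 71 + 117 \cdot 63 \left(6 + 5\right) = 71 + 117 \cdot 63 \cdot 11 = 71 + 117 \cdot 693 = 71 + 81081 = 81152$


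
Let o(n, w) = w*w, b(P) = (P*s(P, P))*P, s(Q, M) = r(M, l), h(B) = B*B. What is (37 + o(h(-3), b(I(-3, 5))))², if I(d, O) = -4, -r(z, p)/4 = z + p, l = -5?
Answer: 110099866969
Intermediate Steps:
h(B) = B²
r(z, p) = -4*p - 4*z (r(z, p) = -4*(z + p) = -4*(p + z) = -4*p - 4*z)
s(Q, M) = 20 - 4*M (s(Q, M) = -4*(-5) - 4*M = 20 - 4*M)
b(P) = P²*(20 - 4*P) (b(P) = (P*(20 - 4*P))*P = P²*(20 - 4*P))
o(n, w) = w²
(37 + o(h(-3), b(I(-3, 5))))² = (37 + (4*(-4)²*(5 - 1*(-4)))²)² = (37 + (4*16*(5 + 4))²)² = (37 + (4*16*9)²)² = (37 + 576²)² = (37 + 331776)² = 331813² = 110099866969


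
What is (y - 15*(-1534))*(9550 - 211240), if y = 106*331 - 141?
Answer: -11688943950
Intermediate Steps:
y = 34945 (y = 35086 - 141 = 34945)
(y - 15*(-1534))*(9550 - 211240) = (34945 - 15*(-1534))*(9550 - 211240) = (34945 + 23010)*(-201690) = 57955*(-201690) = -11688943950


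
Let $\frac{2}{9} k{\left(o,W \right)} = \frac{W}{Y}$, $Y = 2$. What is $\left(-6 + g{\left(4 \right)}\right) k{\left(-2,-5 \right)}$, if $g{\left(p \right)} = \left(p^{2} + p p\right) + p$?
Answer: $- \frac{675}{2} \approx -337.5$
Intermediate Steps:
$k{\left(o,W \right)} = \frac{9 W}{4}$ ($k{\left(o,W \right)} = \frac{9 \frac{W}{2}}{2} = \frac{9 W}{4}$)
$g{\left(p \right)} = p + 2 p^{2}$ ($g{\left(p \right)} = \left(p^{2} + p^{2}\right) + p = 2 p^{2} + p = p + 2 p^{2}$)
$\left(-6 + g{\left(4 \right)}\right) k{\left(-2,-5 \right)} = \left(-6 + 4 \left(1 + 2 \cdot 4\right)\right) \frac{9}{4} \left(-5\right) = \left(-6 + 4 \left(1 + 8\right)\right) \left(- \frac{45}{4}\right) = \left(-6 + 4 \cdot 9\right) \left(- \frac{45}{4}\right) = \left(-6 + 36\right) \left(- \frac{45}{4}\right) = 30 \left(- \frac{45}{4}\right) = - \frac{675}{2}$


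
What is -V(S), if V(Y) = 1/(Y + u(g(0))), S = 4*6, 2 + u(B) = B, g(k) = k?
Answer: -1/22 ≈ -0.045455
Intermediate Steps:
u(B) = -2 + B
S = 24
V(Y) = 1/(-2 + Y) (V(Y) = 1/(Y + (-2 + 0)) = 1/(Y - 2) = 1/(-2 + Y))
-V(S) = -1/(-2 + 24) = -1/22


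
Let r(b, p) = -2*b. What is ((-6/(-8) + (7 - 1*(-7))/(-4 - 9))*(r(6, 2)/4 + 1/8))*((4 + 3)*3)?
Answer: 8211/416 ≈ 19.738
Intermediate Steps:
((-6/(-8) + (7 - 1*(-7))/(-4 - 9))*(r(6, 2)/4 + 1/8))*((4 + 3)*3) = ((-6/(-8) + (7 - 1*(-7))/(-4 - 9))*(-2*6/4 + 1/8))*((4 + 3)*3) = ((-6*(-1/8) + (7 + 7)/(-13))*(-12*1/4 + 1*(1/8)))*(7*3) = ((3/4 + 14*(-1/13))*(-3 + 1/8))*21 = ((3/4 - 14/13)*(-23/8))*21 = -17/52*(-23/8)*21 = (391/416)*21 = 8211/416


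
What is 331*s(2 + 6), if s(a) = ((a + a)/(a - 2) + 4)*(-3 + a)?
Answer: 33100/3 ≈ 11033.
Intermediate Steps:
s(a) = (-3 + a)*(4 + 2*a/(-2 + a)) (s(a) = ((2*a)/(-2 + a) + 4)*(-3 + a) = (2*a/(-2 + a) + 4)*(-3 + a) = (4 + 2*a/(-2 + a))*(-3 + a) = (-3 + a)*(4 + 2*a/(-2 + a)))
331*s(2 + 6) = 331*(2*(12 - 13*(2 + 6) + 3*(2 + 6)**2)/(-2 + (2 + 6))) = 331*(2*(12 - 13*8 + 3*8**2)/(-2 + 8)) = 331*(2*(12 - 104 + 3*64)/6) = 331*(2*(1/6)*(12 - 104 + 192)) = 331*(2*(1/6)*100) = 331*(100/3) = 33100/3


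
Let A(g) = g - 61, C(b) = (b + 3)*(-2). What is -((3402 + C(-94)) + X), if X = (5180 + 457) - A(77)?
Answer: -9205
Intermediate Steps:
C(b) = -6 - 2*b (C(b) = (3 + b)*(-2) = -6 - 2*b)
A(g) = -61 + g
X = 5621 (X = (5180 + 457) - (-61 + 77) = 5637 - 1*16 = 5637 - 16 = 5621)
-((3402 + C(-94)) + X) = -((3402 + (-6 - 2*(-94))) + 5621) = -((3402 + (-6 + 188)) + 5621) = -((3402 + 182) + 5621) = -(3584 + 5621) = -1*9205 = -9205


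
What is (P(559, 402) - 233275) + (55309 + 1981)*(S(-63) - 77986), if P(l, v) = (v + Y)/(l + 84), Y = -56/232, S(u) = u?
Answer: -83383053052144/18647 ≈ -4.4717e+9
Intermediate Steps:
Y = -7/29 (Y = -56*1/232 = -7/29 ≈ -0.24138)
P(l, v) = (-7/29 + v)/(84 + l) (P(l, v) = (v - 7/29)/(l + 84) = (-7/29 + v)/(84 + l))
(P(559, 402) - 233275) + (55309 + 1981)*(S(-63) - 77986) = ((-7/29 + 402)/(84 + 559) - 233275) + (55309 + 1981)*(-63 - 77986) = ((11651/29)/643 - 233275) + 57290*(-78049) = ((1/643)*(11651/29) - 233275) - 4471427210 = (11651/18647 - 233275) - 4471427210 = -4349867274/18647 - 4471427210 = -83383053052144/18647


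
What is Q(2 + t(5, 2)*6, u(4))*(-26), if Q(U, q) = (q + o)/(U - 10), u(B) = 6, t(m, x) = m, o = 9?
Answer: -195/11 ≈ -17.727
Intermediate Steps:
Q(U, q) = (9 + q)/(-10 + U) (Q(U, q) = (q + 9)/(U - 10) = (9 + q)/(-10 + U))
Q(2 + t(5, 2)*6, u(4))*(-26) = ((9 + 6)/(-10 + (2 + 5*6)))*(-26) = (15/(-10 + (2 + 30)))*(-26) = (15/(-10 + 32))*(-26) = (15/22)*(-26) = -195/11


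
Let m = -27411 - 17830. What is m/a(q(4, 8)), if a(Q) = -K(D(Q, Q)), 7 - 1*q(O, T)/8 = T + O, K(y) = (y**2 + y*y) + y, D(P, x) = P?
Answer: 45241/3160 ≈ 14.317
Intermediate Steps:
K(y) = y + 2*y**2 (K(y) = (y**2 + y**2) + y = 2*y**2 + y = y + 2*y**2)
q(O, T) = 56 - 8*O - 8*T (q(O, T) = 56 - 8*(T + O) = 56 - 8*(O + T) = 56 + (-8*O - 8*T) = 56 - 8*O - 8*T)
a(Q) = -Q*(1 + 2*Q)
m = -45241
m/a(q(4, 8)) = -45241*(-1/((1 + 2*(56 - 8*4 - 8*8))*(56 - 8*4 - 8*8))) = -45241*(-1/((1 + 2*(56 - 32 - 64))*(56 - 32 - 64))) = -45241*1/(40*(1 + 2*(-40))) = -45241*1/(40*(1 - 80)) = -45241/((-1*(-40)*(-79))) = -45241/(-3160) = -45241*(-1/3160) = 45241/3160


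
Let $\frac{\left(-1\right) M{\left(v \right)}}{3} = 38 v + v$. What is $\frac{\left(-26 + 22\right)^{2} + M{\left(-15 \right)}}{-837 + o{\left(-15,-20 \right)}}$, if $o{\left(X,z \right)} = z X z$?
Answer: $- \frac{1771}{6837} \approx -0.25903$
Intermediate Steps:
$M{\left(v \right)} = - 117 v$ ($M{\left(v \right)} = - 3 \left(38 v + v\right) = - 3 \cdot 39 v = - 117 v$)
$o{\left(X,z \right)} = X z^{2}$ ($o{\left(X,z \right)} = X z z = X z^{2}$)
$\frac{\left(-26 + 22\right)^{2} + M{\left(-15 \right)}}{-837 + o{\left(-15,-20 \right)}} = \frac{\left(-26 + 22\right)^{2} - -1755}{-837 - 15 \left(-20\right)^{2}} = \frac{\left(-4\right)^{2} + 1755}{-837 - 6000} = \frac{16 + 1755}{-837 - 6000} = \frac{1771}{-6837} = 1771 \left(- \frac{1}{6837}\right) = - \frac{1771}{6837}$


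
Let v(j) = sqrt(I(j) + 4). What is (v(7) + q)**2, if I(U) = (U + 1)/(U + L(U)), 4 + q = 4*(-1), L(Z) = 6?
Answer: 892/13 - 32*sqrt(195)/13 ≈ 34.242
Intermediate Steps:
q = -8 (q = -4 + 4*(-1) = -4 - 4 = -8)
I(U) = (1 + U)/(6 + U) (I(U) = (U + 1)/(U + 6) = (1 + U)/(6 + U))
v(j) = sqrt(4 + (1 + j)/(6 + j)) (v(j) = sqrt((1 + j)/(6 + j) + 4) = sqrt(4 + (1 + j)/(6 + j)))
(v(7) + q)**2 = (sqrt(5)*sqrt((5 + 7)/(6 + 7)) - 8)**2 = (sqrt(5)*sqrt(12/13) - 8)**2 = (sqrt(5)*(2*sqrt(39)/13) - 8)**2 = (2*sqrt(195)/13 - 8)**2 = (-8 + 2*sqrt(195)/13)**2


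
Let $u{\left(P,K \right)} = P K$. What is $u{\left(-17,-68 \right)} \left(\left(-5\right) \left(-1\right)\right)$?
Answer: $5780$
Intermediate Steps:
$u{\left(P,K \right)} = K P$
$u{\left(-17,-68 \right)} \left(\left(-5\right) \left(-1\right)\right) = \left(-68\right) \left(-17\right) \left(\left(-5\right) \left(-1\right)\right) = 1156 \cdot 5 = 5780$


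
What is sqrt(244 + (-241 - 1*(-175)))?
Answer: sqrt(178) ≈ 13.342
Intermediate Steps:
sqrt(244 + (-241 - 1*(-175))) = sqrt(244 + (-241 + 175)) = sqrt(244 - 66) = sqrt(178)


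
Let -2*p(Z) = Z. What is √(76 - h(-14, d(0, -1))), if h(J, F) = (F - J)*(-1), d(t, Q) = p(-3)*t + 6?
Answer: 4*√6 ≈ 9.7980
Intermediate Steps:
p(Z) = -Z/2
d(t, Q) = 6 + 3*t/2 (d(t, Q) = (-½*(-3))*t + 6 = 3*t/2 + 6 = 6 + 3*t/2)
h(J, F) = J - F
√(76 - h(-14, d(0, -1))) = √(76 - (-14 - (6 + (3/2)*0))) = √(76 - (-14 - (6 + 0))) = √(76 - (-14 - 1*6)) = √(76 - (-14 - 6)) = √(76 - 1*(-20)) = √(76 + 20) = √96 = 4*√6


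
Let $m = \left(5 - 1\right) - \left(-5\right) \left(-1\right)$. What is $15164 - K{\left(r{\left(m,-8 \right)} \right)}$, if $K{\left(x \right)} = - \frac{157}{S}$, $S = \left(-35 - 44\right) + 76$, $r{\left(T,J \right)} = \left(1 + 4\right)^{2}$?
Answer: $\frac{45335}{3} \approx 15112.0$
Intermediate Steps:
$m = -1$ ($m = 4 - 5 = -1$)
$r{\left(T,J \right)} = 25$ ($r{\left(T,J \right)} = 5^{2} = 25$)
$S = -3$ ($S = -79 + 76 = -3$)
$K{\left(x \right)} = \frac{157}{3}$ ($K{\left(x \right)} = - \frac{157}{-3} = \left(-157\right) \left(- \frac{1}{3}\right) = \frac{157}{3}$)
$15164 - K{\left(r{\left(m,-8 \right)} \right)} = 15164 - \frac{157}{3} = \frac{45335}{3}$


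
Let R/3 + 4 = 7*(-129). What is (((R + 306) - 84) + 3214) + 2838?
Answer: 3553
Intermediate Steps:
R = -2721 (R = -12 + 3*(7*(-129)) = -12 + 3*(-903) = -12 - 2709 = -2721)
(((R + 306) - 84) + 3214) + 2838 = (((-2721 + 306) - 84) + 3214) + 2838 = ((-2415 - 84) + 3214) + 2838 = (-2499 + 3214) + 2838 = 715 + 2838 = 3553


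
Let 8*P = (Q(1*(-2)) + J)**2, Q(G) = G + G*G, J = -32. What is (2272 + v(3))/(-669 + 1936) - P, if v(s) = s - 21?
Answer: -40081/362 ≈ -110.72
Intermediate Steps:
Q(G) = G + G**2
v(s) = -21 + s
P = 225/2 (P = ((1*(-2))*(1 + 1*(-2)) - 32)**2/8 = (-2*(1 - 2) - 32)**2/8 = (-2*(-1) - 32)**2/8 = (2 - 32)**2/8 = (1/8)*(-30)**2 = (1/8)*900 = 225/2 ≈ 112.50)
(2272 + v(3))/(-669 + 1936) - P = (2272 + (-21 + 3))/(-669 + 1936) - 1*225/2 = (2272 - 18)/1267 - 225/2 = 2254*(1/1267) - 225/2 = 322/181 - 225/2 = -40081/362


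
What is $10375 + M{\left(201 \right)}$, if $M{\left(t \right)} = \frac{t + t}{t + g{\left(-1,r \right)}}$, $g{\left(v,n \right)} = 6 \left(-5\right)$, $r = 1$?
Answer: $\frac{591509}{57} \approx 10377.0$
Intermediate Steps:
$g{\left(v,n \right)} = -30$
$M{\left(t \right)} = \frac{2 t}{-30 + t}$ ($M{\left(t \right)} = \frac{t + t}{t - 30} = \frac{2 t}{-30 + t}$)
$10375 + M{\left(201 \right)} = 10375 + 2 \cdot 201 \frac{1}{-30 + 201} = 10375 + 2 \cdot 201 \cdot \frac{1}{171} = 10375 + \frac{134}{57} = \frac{591509}{57}$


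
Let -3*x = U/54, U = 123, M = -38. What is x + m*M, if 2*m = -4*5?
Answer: 20479/54 ≈ 379.24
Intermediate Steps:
m = -10 (m = (-4*5)/2 = (½)*(-20) = -10)
x = -41/54 ≈ -0.75926
x + m*M = -41/54 - 10*(-38) = -41/54 + 380 = 20479/54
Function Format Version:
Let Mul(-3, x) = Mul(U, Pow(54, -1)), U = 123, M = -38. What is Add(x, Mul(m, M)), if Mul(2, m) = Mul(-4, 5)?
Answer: Rational(20479, 54) ≈ 379.24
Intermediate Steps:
m = -10 (m = Mul(Rational(1, 2), Mul(-4, 5)) = Mul(Rational(1, 2), -20) = -10)
x = Rational(-41, 54) (x = Mul(Rational(-1, 3), Mul(123, Pow(54, -1))) = Mul(Rational(-1, 3), Mul(123, Rational(1, 54))) = Mul(Rational(-1, 3), Rational(41, 18)) = Rational(-41, 54) ≈ -0.75926)
Add(x, Mul(m, M)) = Add(Rational(-41, 54), Mul(-10, -38)) = Add(Rational(-41, 54), 380) = Rational(20479, 54)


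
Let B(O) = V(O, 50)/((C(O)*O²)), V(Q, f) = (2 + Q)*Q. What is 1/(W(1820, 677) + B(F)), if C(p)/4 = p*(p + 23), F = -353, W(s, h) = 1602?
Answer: 54827960/87834392037 ≈ 0.00062422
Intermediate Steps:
V(Q, f) = Q*(2 + Q)
C(p) = 4*p*(23 + p) (C(p) = 4*(p*(p + 23)) = 4*(p*(23 + p)) = 4*p*(23 + p))
B(O) = (2 + O)/(4*O²*(23 + O)) (B(O) = (O*(2 + O))/(((4*O*(23 + O))*O²)) = (O*(2 + O))/((4*O³*(23 + O))) = (O*(2 + O))*(1/(4*O³*(23 + O))) = (2 + O)/(4*O²*(23 + O)))
1/(W(1820, 677) + B(F)) = 1/(1602 + (¼)*(2 - 353)/((-353)²*(23 - 353))) = 1/(1602 + (¼)*(1/124609)*(-351)/(-330)) = 1/(1602 + (¼)*(1/124609)*(-1/330)*(-351)) = 1/(1602 + 117/54827960) = 1/(87834392037/54827960) = 54827960/87834392037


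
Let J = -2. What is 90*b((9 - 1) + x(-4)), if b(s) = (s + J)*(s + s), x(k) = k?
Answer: 1440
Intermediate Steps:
b(s) = 2*s*(-2 + s) (b(s) = (s - 2)*(s + s) = (-2 + s)*(2*s) = 2*s*(-2 + s))
90*b((9 - 1) + x(-4)) = 90*(2*((9 - 1) - 4)*(-2 + ((9 - 1) - 4))) = 90*(2*(8 - 4)*(-2 + (8 - 4))) = 90*(2*4*(-2 + 4)) = 90*(2*4*2) = 90*16 = 1440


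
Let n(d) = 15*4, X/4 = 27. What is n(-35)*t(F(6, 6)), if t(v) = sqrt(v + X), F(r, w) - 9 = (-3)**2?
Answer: 180*sqrt(14) ≈ 673.50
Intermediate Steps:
X = 108 (X = 4*27 = 108)
F(r, w) = 18 (F(r, w) = 9 + (-3)**2 = 9 + 9 = 18)
t(v) = sqrt(108 + v) (t(v) = sqrt(v + 108) = sqrt(108 + v))
n(d) = 60
n(-35)*t(F(6, 6)) = 60*sqrt(108 + 18) = 60*sqrt(126) = 60*(3*sqrt(14)) = 180*sqrt(14)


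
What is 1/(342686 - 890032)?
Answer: -1/547346 ≈ -1.8270e-6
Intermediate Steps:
1/(342686 - 890032) = 1/(-547346) = -1/547346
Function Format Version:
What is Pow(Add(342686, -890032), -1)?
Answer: Rational(-1, 547346) ≈ -1.8270e-6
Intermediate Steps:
Pow(Add(342686, -890032), -1) = Pow(-547346, -1) = Rational(-1, 547346)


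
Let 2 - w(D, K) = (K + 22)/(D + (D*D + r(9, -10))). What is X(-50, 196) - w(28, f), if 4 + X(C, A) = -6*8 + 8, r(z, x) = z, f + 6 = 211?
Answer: -37539/821 ≈ -45.724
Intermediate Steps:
f = 205 (f = -6 + 211 = 205)
X(C, A) = -44 (X(C, A) = -4 + (-6*8 + 8) = -4 + (-48 + 8) = -4 - 40 = -44)
w(D, K) = 2 - (22 + K)/(9 + D + D²) (w(D, K) = 2 - (K + 22)/(D + (D*D + 9)) = 2 - (22 + K)/(D + (D² + 9)) = 2 - (22 + K)/(D + (9 + D²)) = 2 - (22 + K)/(9 + D + D²))
X(-50, 196) - w(28, f) = -44 - (-4 - 1*205 + 2*28 + 2*28²)/(9 + 28 + 28²) = -44 - (-4 - 205 + 56 + 2*784)/(9 + 28 + 784) = -44 - (-4 - 205 + 56 + 1568)/821 = -44 - 1415/821 = -37539/821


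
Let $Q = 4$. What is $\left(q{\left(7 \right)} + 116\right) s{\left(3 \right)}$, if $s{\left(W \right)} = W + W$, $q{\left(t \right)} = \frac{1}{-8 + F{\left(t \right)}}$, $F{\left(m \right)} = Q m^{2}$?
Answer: $\frac{65427}{94} \approx 696.03$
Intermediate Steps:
$F{\left(m \right)} = 4 m^{2}$
$q{\left(t \right)} = \frac{1}{-8 + 4 t^{2}}$
$s{\left(W \right)} = 2 W$
$\left(q{\left(7 \right)} + 116\right) s{\left(3 \right)} = \left(\frac{1}{4 \left(-2 + 7^{2}\right)} + 116\right) 2 \cdot 3 = \left(\frac{1}{4 \left(-2 + 49\right)} + 116\right) 6 = \left(\frac{1}{4 \cdot 47} + 116\right) 6 = \left(\frac{1}{4} \cdot \frac{1}{47} + 116\right) 6 = \left(\frac{1}{188} + 116\right) 6 = \frac{21809}{188} \cdot 6 = \frac{65427}{94}$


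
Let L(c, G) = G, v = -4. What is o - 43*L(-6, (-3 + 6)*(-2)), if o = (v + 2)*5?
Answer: 248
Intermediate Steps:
o = -10 (o = (-4 + 2)*5 = -2*5 = -10)
o - 43*L(-6, (-3 + 6)*(-2)) = -10 - 43*(-3 + 6)*(-2) = -10 - 129*(-2) = -10 - 43*(-6) = -10 + 258 = 248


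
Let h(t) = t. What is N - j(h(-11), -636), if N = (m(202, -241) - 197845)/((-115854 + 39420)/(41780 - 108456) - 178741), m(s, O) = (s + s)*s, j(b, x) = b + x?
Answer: 3859237628033/5958829241 ≈ 647.65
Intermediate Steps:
m(s, O) = 2*s² (m(s, O) = (2*s)*s = 2*s²)
N = 3875109106/5958829241 (N = (2*202² - 197845)/((-115854 + 39420)/(41780 - 108456) - 178741) = (2*40804 - 197845)/(-76434/(-66676) - 178741) = (81608 - 197845)/(-76434*(-1/66676) - 178741) = -116237/(38217/33338 - 178741) = -116237/(-5958829241/33338) = -116237*(-33338/5958829241) = 3875109106/5958829241 ≈ 0.65031)
N - j(h(-11), -636) = 3875109106/5958829241 - (-11 - 636) = 3875109106/5958829241 - 1*(-647) = 3875109106/5958829241 + 647 = 3859237628033/5958829241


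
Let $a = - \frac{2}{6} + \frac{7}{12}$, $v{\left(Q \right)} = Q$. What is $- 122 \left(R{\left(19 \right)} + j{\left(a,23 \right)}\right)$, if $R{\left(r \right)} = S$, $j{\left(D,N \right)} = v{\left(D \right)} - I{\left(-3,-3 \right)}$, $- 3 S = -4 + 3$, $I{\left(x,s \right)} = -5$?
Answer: $- \frac{4087}{6} \approx -681.17$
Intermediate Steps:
$S = \frac{1}{3}$ ($S = - \frac{-4 + 3}{3} = \left(- \frac{1}{3}\right) \left(-1\right) = \frac{1}{3} \approx 0.33333$)
$a = \frac{1}{4}$ ($a = \left(-2\right) \frac{1}{6} + 7 \cdot \frac{1}{12} = - \frac{1}{3} + \frac{7}{12} = \frac{1}{4} \approx 0.25$)
$j{\left(D,N \right)} = 5 + D$ ($j{\left(D,N \right)} = D - -5 = D + 5 = 5 + D$)
$R{\left(r \right)} = \frac{1}{3}$
$- 122 \left(R{\left(19 \right)} + j{\left(a,23 \right)}\right) = - 122 \left(\frac{1}{3} + \left(5 + \frac{1}{4}\right)\right) = - 122 \left(\frac{1}{3} + \frac{21}{4}\right) = \left(-122\right) \frac{67}{12} = - \frac{4087}{6}$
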